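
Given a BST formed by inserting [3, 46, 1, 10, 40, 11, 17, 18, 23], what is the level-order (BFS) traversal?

Tree insertion order: [3, 46, 1, 10, 40, 11, 17, 18, 23]
Tree (level-order array): [3, 1, 46, None, None, 10, None, None, 40, 11, None, None, 17, None, 18, None, 23]
BFS from the root, enqueuing left then right child of each popped node:
  queue [3] -> pop 3, enqueue [1, 46], visited so far: [3]
  queue [1, 46] -> pop 1, enqueue [none], visited so far: [3, 1]
  queue [46] -> pop 46, enqueue [10], visited so far: [3, 1, 46]
  queue [10] -> pop 10, enqueue [40], visited so far: [3, 1, 46, 10]
  queue [40] -> pop 40, enqueue [11], visited so far: [3, 1, 46, 10, 40]
  queue [11] -> pop 11, enqueue [17], visited so far: [3, 1, 46, 10, 40, 11]
  queue [17] -> pop 17, enqueue [18], visited so far: [3, 1, 46, 10, 40, 11, 17]
  queue [18] -> pop 18, enqueue [23], visited so far: [3, 1, 46, 10, 40, 11, 17, 18]
  queue [23] -> pop 23, enqueue [none], visited so far: [3, 1, 46, 10, 40, 11, 17, 18, 23]
Result: [3, 1, 46, 10, 40, 11, 17, 18, 23]


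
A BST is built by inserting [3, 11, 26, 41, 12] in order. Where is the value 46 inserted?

Starting tree (level order): [3, None, 11, None, 26, 12, 41]
Insertion path: 3 -> 11 -> 26 -> 41
Result: insert 46 as right child of 41
Final tree (level order): [3, None, 11, None, 26, 12, 41, None, None, None, 46]


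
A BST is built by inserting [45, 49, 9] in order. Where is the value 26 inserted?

Starting tree (level order): [45, 9, 49]
Insertion path: 45 -> 9
Result: insert 26 as right child of 9
Final tree (level order): [45, 9, 49, None, 26]


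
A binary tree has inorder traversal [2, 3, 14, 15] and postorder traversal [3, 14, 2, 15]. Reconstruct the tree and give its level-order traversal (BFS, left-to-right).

Inorder:   [2, 3, 14, 15]
Postorder: [3, 14, 2, 15]
Algorithm: postorder visits root last, so walk postorder right-to-left;
each value is the root of the current inorder slice — split it at that
value, recurse on the right subtree first, then the left.
Recursive splits:
  root=15; inorder splits into left=[2, 3, 14], right=[]
  root=2; inorder splits into left=[], right=[3, 14]
  root=14; inorder splits into left=[3], right=[]
  root=3; inorder splits into left=[], right=[]
Reconstructed level-order: [15, 2, 14, 3]


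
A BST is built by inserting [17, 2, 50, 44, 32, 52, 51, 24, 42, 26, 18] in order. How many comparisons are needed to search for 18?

Search path for 18: 17 -> 50 -> 44 -> 32 -> 24 -> 18
Found: True
Comparisons: 6


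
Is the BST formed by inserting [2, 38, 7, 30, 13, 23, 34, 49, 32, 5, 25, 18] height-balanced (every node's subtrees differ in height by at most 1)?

Tree (level-order array): [2, None, 38, 7, 49, 5, 30, None, None, None, None, 13, 34, None, 23, 32, None, 18, 25]
Definition: a tree is height-balanced if, at every node, |h(left) - h(right)| <= 1 (empty subtree has height -1).
Bottom-up per-node check:
  node 5: h_left=-1, h_right=-1, diff=0 [OK], height=0
  node 18: h_left=-1, h_right=-1, diff=0 [OK], height=0
  node 25: h_left=-1, h_right=-1, diff=0 [OK], height=0
  node 23: h_left=0, h_right=0, diff=0 [OK], height=1
  node 13: h_left=-1, h_right=1, diff=2 [FAIL (|-1-1|=2 > 1)], height=2
  node 32: h_left=-1, h_right=-1, diff=0 [OK], height=0
  node 34: h_left=0, h_right=-1, diff=1 [OK], height=1
  node 30: h_left=2, h_right=1, diff=1 [OK], height=3
  node 7: h_left=0, h_right=3, diff=3 [FAIL (|0-3|=3 > 1)], height=4
  node 49: h_left=-1, h_right=-1, diff=0 [OK], height=0
  node 38: h_left=4, h_right=0, diff=4 [FAIL (|4-0|=4 > 1)], height=5
  node 2: h_left=-1, h_right=5, diff=6 [FAIL (|-1-5|=6 > 1)], height=6
Node 13 violates the condition: |-1 - 1| = 2 > 1.
Result: Not balanced


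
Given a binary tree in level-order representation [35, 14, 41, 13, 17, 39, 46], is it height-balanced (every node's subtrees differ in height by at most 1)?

Tree (level-order array): [35, 14, 41, 13, 17, 39, 46]
Definition: a tree is height-balanced if, at every node, |h(left) - h(right)| <= 1 (empty subtree has height -1).
Bottom-up per-node check:
  node 13: h_left=-1, h_right=-1, diff=0 [OK], height=0
  node 17: h_left=-1, h_right=-1, diff=0 [OK], height=0
  node 14: h_left=0, h_right=0, diff=0 [OK], height=1
  node 39: h_left=-1, h_right=-1, diff=0 [OK], height=0
  node 46: h_left=-1, h_right=-1, diff=0 [OK], height=0
  node 41: h_left=0, h_right=0, diff=0 [OK], height=1
  node 35: h_left=1, h_right=1, diff=0 [OK], height=2
All nodes satisfy the balance condition.
Result: Balanced


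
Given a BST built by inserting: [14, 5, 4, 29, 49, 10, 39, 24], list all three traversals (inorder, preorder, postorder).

Tree insertion order: [14, 5, 4, 29, 49, 10, 39, 24]
Tree (level-order array): [14, 5, 29, 4, 10, 24, 49, None, None, None, None, None, None, 39]
Inorder (L, root, R): [4, 5, 10, 14, 24, 29, 39, 49]
Preorder (root, L, R): [14, 5, 4, 10, 29, 24, 49, 39]
Postorder (L, R, root): [4, 10, 5, 24, 39, 49, 29, 14]


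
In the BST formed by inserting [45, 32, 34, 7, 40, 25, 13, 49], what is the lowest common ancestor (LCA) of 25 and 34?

Tree insertion order: [45, 32, 34, 7, 40, 25, 13, 49]
Tree (level-order array): [45, 32, 49, 7, 34, None, None, None, 25, None, 40, 13]
In a BST, the LCA of p=25, q=34 is the first node v on the
root-to-leaf path with p <= v <= q (go left if both < v, right if both > v).
Walk from root:
  at 45: both 25 and 34 < 45, go left
  at 32: 25 <= 32 <= 34, this is the LCA
LCA = 32


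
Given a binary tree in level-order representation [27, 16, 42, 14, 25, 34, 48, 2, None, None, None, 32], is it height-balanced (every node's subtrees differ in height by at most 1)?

Tree (level-order array): [27, 16, 42, 14, 25, 34, 48, 2, None, None, None, 32]
Definition: a tree is height-balanced if, at every node, |h(left) - h(right)| <= 1 (empty subtree has height -1).
Bottom-up per-node check:
  node 2: h_left=-1, h_right=-1, diff=0 [OK], height=0
  node 14: h_left=0, h_right=-1, diff=1 [OK], height=1
  node 25: h_left=-1, h_right=-1, diff=0 [OK], height=0
  node 16: h_left=1, h_right=0, diff=1 [OK], height=2
  node 32: h_left=-1, h_right=-1, diff=0 [OK], height=0
  node 34: h_left=0, h_right=-1, diff=1 [OK], height=1
  node 48: h_left=-1, h_right=-1, diff=0 [OK], height=0
  node 42: h_left=1, h_right=0, diff=1 [OK], height=2
  node 27: h_left=2, h_right=2, diff=0 [OK], height=3
All nodes satisfy the balance condition.
Result: Balanced


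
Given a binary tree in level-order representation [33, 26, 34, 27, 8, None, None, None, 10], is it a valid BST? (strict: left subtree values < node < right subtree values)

Level-order array: [33, 26, 34, 27, 8, None, None, None, 10]
Validate using subtree bounds (lo, hi): at each node, require lo < value < hi,
then recurse left with hi=value and right with lo=value.
Preorder trace (stopping at first violation):
  at node 33 with bounds (-inf, +inf): OK
  at node 26 with bounds (-inf, 33): OK
  at node 27 with bounds (-inf, 26): VIOLATION
Node 27 violates its bound: not (-inf < 27 < 26).
Result: Not a valid BST


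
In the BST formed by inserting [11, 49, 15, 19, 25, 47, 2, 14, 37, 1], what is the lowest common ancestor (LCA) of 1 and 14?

Tree insertion order: [11, 49, 15, 19, 25, 47, 2, 14, 37, 1]
Tree (level-order array): [11, 2, 49, 1, None, 15, None, None, None, 14, 19, None, None, None, 25, None, 47, 37]
In a BST, the LCA of p=1, q=14 is the first node v on the
root-to-leaf path with p <= v <= q (go left if both < v, right if both > v).
Walk from root:
  at 11: 1 <= 11 <= 14, this is the LCA
LCA = 11


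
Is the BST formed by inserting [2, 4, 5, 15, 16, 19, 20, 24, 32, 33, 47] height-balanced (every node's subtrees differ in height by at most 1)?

Tree (level-order array): [2, None, 4, None, 5, None, 15, None, 16, None, 19, None, 20, None, 24, None, 32, None, 33, None, 47]
Definition: a tree is height-balanced if, at every node, |h(left) - h(right)| <= 1 (empty subtree has height -1).
Bottom-up per-node check:
  node 47: h_left=-1, h_right=-1, diff=0 [OK], height=0
  node 33: h_left=-1, h_right=0, diff=1 [OK], height=1
  node 32: h_left=-1, h_right=1, diff=2 [FAIL (|-1-1|=2 > 1)], height=2
  node 24: h_left=-1, h_right=2, diff=3 [FAIL (|-1-2|=3 > 1)], height=3
  node 20: h_left=-1, h_right=3, diff=4 [FAIL (|-1-3|=4 > 1)], height=4
  node 19: h_left=-1, h_right=4, diff=5 [FAIL (|-1-4|=5 > 1)], height=5
  node 16: h_left=-1, h_right=5, diff=6 [FAIL (|-1-5|=6 > 1)], height=6
  node 15: h_left=-1, h_right=6, diff=7 [FAIL (|-1-6|=7 > 1)], height=7
  node 5: h_left=-1, h_right=7, diff=8 [FAIL (|-1-7|=8 > 1)], height=8
  node 4: h_left=-1, h_right=8, diff=9 [FAIL (|-1-8|=9 > 1)], height=9
  node 2: h_left=-1, h_right=9, diff=10 [FAIL (|-1-9|=10 > 1)], height=10
Node 32 violates the condition: |-1 - 1| = 2 > 1.
Result: Not balanced


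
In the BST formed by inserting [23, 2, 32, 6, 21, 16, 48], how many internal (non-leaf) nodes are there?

Tree built from: [23, 2, 32, 6, 21, 16, 48]
Tree (level-order array): [23, 2, 32, None, 6, None, 48, None, 21, None, None, 16]
Rule: An internal node has at least one child.
Per-node child counts:
  node 23: 2 child(ren)
  node 2: 1 child(ren)
  node 6: 1 child(ren)
  node 21: 1 child(ren)
  node 16: 0 child(ren)
  node 32: 1 child(ren)
  node 48: 0 child(ren)
Matching nodes: [23, 2, 6, 21, 32]
Count of internal (non-leaf) nodes: 5


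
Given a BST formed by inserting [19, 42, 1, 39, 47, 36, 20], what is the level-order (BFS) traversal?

Tree insertion order: [19, 42, 1, 39, 47, 36, 20]
Tree (level-order array): [19, 1, 42, None, None, 39, 47, 36, None, None, None, 20]
BFS from the root, enqueuing left then right child of each popped node:
  queue [19] -> pop 19, enqueue [1, 42], visited so far: [19]
  queue [1, 42] -> pop 1, enqueue [none], visited so far: [19, 1]
  queue [42] -> pop 42, enqueue [39, 47], visited so far: [19, 1, 42]
  queue [39, 47] -> pop 39, enqueue [36], visited so far: [19, 1, 42, 39]
  queue [47, 36] -> pop 47, enqueue [none], visited so far: [19, 1, 42, 39, 47]
  queue [36] -> pop 36, enqueue [20], visited so far: [19, 1, 42, 39, 47, 36]
  queue [20] -> pop 20, enqueue [none], visited so far: [19, 1, 42, 39, 47, 36, 20]
Result: [19, 1, 42, 39, 47, 36, 20]


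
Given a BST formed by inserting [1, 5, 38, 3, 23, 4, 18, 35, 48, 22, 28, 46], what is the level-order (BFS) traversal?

Tree insertion order: [1, 5, 38, 3, 23, 4, 18, 35, 48, 22, 28, 46]
Tree (level-order array): [1, None, 5, 3, 38, None, 4, 23, 48, None, None, 18, 35, 46, None, None, 22, 28]
BFS from the root, enqueuing left then right child of each popped node:
  queue [1] -> pop 1, enqueue [5], visited so far: [1]
  queue [5] -> pop 5, enqueue [3, 38], visited so far: [1, 5]
  queue [3, 38] -> pop 3, enqueue [4], visited so far: [1, 5, 3]
  queue [38, 4] -> pop 38, enqueue [23, 48], visited so far: [1, 5, 3, 38]
  queue [4, 23, 48] -> pop 4, enqueue [none], visited so far: [1, 5, 3, 38, 4]
  queue [23, 48] -> pop 23, enqueue [18, 35], visited so far: [1, 5, 3, 38, 4, 23]
  queue [48, 18, 35] -> pop 48, enqueue [46], visited so far: [1, 5, 3, 38, 4, 23, 48]
  queue [18, 35, 46] -> pop 18, enqueue [22], visited so far: [1, 5, 3, 38, 4, 23, 48, 18]
  queue [35, 46, 22] -> pop 35, enqueue [28], visited so far: [1, 5, 3, 38, 4, 23, 48, 18, 35]
  queue [46, 22, 28] -> pop 46, enqueue [none], visited so far: [1, 5, 3, 38, 4, 23, 48, 18, 35, 46]
  queue [22, 28] -> pop 22, enqueue [none], visited so far: [1, 5, 3, 38, 4, 23, 48, 18, 35, 46, 22]
  queue [28] -> pop 28, enqueue [none], visited so far: [1, 5, 3, 38, 4, 23, 48, 18, 35, 46, 22, 28]
Result: [1, 5, 3, 38, 4, 23, 48, 18, 35, 46, 22, 28]


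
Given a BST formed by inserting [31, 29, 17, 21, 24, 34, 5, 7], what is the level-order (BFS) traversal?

Tree insertion order: [31, 29, 17, 21, 24, 34, 5, 7]
Tree (level-order array): [31, 29, 34, 17, None, None, None, 5, 21, None, 7, None, 24]
BFS from the root, enqueuing left then right child of each popped node:
  queue [31] -> pop 31, enqueue [29, 34], visited so far: [31]
  queue [29, 34] -> pop 29, enqueue [17], visited so far: [31, 29]
  queue [34, 17] -> pop 34, enqueue [none], visited so far: [31, 29, 34]
  queue [17] -> pop 17, enqueue [5, 21], visited so far: [31, 29, 34, 17]
  queue [5, 21] -> pop 5, enqueue [7], visited so far: [31, 29, 34, 17, 5]
  queue [21, 7] -> pop 21, enqueue [24], visited so far: [31, 29, 34, 17, 5, 21]
  queue [7, 24] -> pop 7, enqueue [none], visited so far: [31, 29, 34, 17, 5, 21, 7]
  queue [24] -> pop 24, enqueue [none], visited so far: [31, 29, 34, 17, 5, 21, 7, 24]
Result: [31, 29, 34, 17, 5, 21, 7, 24]


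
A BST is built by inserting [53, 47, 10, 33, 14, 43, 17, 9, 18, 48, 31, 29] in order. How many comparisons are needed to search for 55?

Search path for 55: 53
Found: False
Comparisons: 1


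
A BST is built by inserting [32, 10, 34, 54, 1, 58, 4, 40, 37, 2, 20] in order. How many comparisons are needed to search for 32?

Search path for 32: 32
Found: True
Comparisons: 1


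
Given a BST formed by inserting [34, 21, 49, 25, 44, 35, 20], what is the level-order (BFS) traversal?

Tree insertion order: [34, 21, 49, 25, 44, 35, 20]
Tree (level-order array): [34, 21, 49, 20, 25, 44, None, None, None, None, None, 35]
BFS from the root, enqueuing left then right child of each popped node:
  queue [34] -> pop 34, enqueue [21, 49], visited so far: [34]
  queue [21, 49] -> pop 21, enqueue [20, 25], visited so far: [34, 21]
  queue [49, 20, 25] -> pop 49, enqueue [44], visited so far: [34, 21, 49]
  queue [20, 25, 44] -> pop 20, enqueue [none], visited so far: [34, 21, 49, 20]
  queue [25, 44] -> pop 25, enqueue [none], visited so far: [34, 21, 49, 20, 25]
  queue [44] -> pop 44, enqueue [35], visited so far: [34, 21, 49, 20, 25, 44]
  queue [35] -> pop 35, enqueue [none], visited so far: [34, 21, 49, 20, 25, 44, 35]
Result: [34, 21, 49, 20, 25, 44, 35]


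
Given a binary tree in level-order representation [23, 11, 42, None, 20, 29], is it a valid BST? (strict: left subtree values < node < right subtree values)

Level-order array: [23, 11, 42, None, 20, 29]
Validate using subtree bounds (lo, hi): at each node, require lo < value < hi,
then recurse left with hi=value and right with lo=value.
Preorder trace (stopping at first violation):
  at node 23 with bounds (-inf, +inf): OK
  at node 11 with bounds (-inf, 23): OK
  at node 20 with bounds (11, 23): OK
  at node 42 with bounds (23, +inf): OK
  at node 29 with bounds (23, 42): OK
No violation found at any node.
Result: Valid BST


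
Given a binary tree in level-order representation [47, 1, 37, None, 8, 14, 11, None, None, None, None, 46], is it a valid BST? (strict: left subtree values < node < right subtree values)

Level-order array: [47, 1, 37, None, 8, 14, 11, None, None, None, None, 46]
Validate using subtree bounds (lo, hi): at each node, require lo < value < hi,
then recurse left with hi=value and right with lo=value.
Preorder trace (stopping at first violation):
  at node 47 with bounds (-inf, +inf): OK
  at node 1 with bounds (-inf, 47): OK
  at node 8 with bounds (1, 47): OK
  at node 37 with bounds (47, +inf): VIOLATION
Node 37 violates its bound: not (47 < 37 < +inf).
Result: Not a valid BST


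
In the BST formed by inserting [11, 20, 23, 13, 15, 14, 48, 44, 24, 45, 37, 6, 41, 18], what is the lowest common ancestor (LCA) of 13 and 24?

Tree insertion order: [11, 20, 23, 13, 15, 14, 48, 44, 24, 45, 37, 6, 41, 18]
Tree (level-order array): [11, 6, 20, None, None, 13, 23, None, 15, None, 48, 14, 18, 44, None, None, None, None, None, 24, 45, None, 37, None, None, None, 41]
In a BST, the LCA of p=13, q=24 is the first node v on the
root-to-leaf path with p <= v <= q (go left if both < v, right if both > v).
Walk from root:
  at 11: both 13 and 24 > 11, go right
  at 20: 13 <= 20 <= 24, this is the LCA
LCA = 20


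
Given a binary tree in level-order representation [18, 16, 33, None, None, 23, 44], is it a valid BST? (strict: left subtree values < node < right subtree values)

Level-order array: [18, 16, 33, None, None, 23, 44]
Validate using subtree bounds (lo, hi): at each node, require lo < value < hi,
then recurse left with hi=value and right with lo=value.
Preorder trace (stopping at first violation):
  at node 18 with bounds (-inf, +inf): OK
  at node 16 with bounds (-inf, 18): OK
  at node 33 with bounds (18, +inf): OK
  at node 23 with bounds (18, 33): OK
  at node 44 with bounds (33, +inf): OK
No violation found at any node.
Result: Valid BST


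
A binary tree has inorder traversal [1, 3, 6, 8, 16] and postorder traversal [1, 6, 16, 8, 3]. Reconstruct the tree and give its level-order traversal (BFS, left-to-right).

Inorder:   [1, 3, 6, 8, 16]
Postorder: [1, 6, 16, 8, 3]
Algorithm: postorder visits root last, so walk postorder right-to-left;
each value is the root of the current inorder slice — split it at that
value, recurse on the right subtree first, then the left.
Recursive splits:
  root=3; inorder splits into left=[1], right=[6, 8, 16]
  root=8; inorder splits into left=[6], right=[16]
  root=16; inorder splits into left=[], right=[]
  root=6; inorder splits into left=[], right=[]
  root=1; inorder splits into left=[], right=[]
Reconstructed level-order: [3, 1, 8, 6, 16]


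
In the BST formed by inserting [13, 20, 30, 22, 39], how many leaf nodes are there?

Tree built from: [13, 20, 30, 22, 39]
Tree (level-order array): [13, None, 20, None, 30, 22, 39]
Rule: A leaf has 0 children.
Per-node child counts:
  node 13: 1 child(ren)
  node 20: 1 child(ren)
  node 30: 2 child(ren)
  node 22: 0 child(ren)
  node 39: 0 child(ren)
Matching nodes: [22, 39]
Count of leaf nodes: 2


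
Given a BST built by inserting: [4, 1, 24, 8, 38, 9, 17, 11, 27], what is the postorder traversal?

Tree insertion order: [4, 1, 24, 8, 38, 9, 17, 11, 27]
Tree (level-order array): [4, 1, 24, None, None, 8, 38, None, 9, 27, None, None, 17, None, None, 11]
Postorder traversal: [1, 11, 17, 9, 8, 27, 38, 24, 4]


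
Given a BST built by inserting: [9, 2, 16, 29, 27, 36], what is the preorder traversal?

Tree insertion order: [9, 2, 16, 29, 27, 36]
Tree (level-order array): [9, 2, 16, None, None, None, 29, 27, 36]
Preorder traversal: [9, 2, 16, 29, 27, 36]


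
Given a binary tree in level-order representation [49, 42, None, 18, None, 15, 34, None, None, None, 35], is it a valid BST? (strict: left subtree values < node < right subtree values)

Level-order array: [49, 42, None, 18, None, 15, 34, None, None, None, 35]
Validate using subtree bounds (lo, hi): at each node, require lo < value < hi,
then recurse left with hi=value and right with lo=value.
Preorder trace (stopping at first violation):
  at node 49 with bounds (-inf, +inf): OK
  at node 42 with bounds (-inf, 49): OK
  at node 18 with bounds (-inf, 42): OK
  at node 15 with bounds (-inf, 18): OK
  at node 34 with bounds (18, 42): OK
  at node 35 with bounds (34, 42): OK
No violation found at any node.
Result: Valid BST


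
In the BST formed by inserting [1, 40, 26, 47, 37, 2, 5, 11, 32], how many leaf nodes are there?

Tree built from: [1, 40, 26, 47, 37, 2, 5, 11, 32]
Tree (level-order array): [1, None, 40, 26, 47, 2, 37, None, None, None, 5, 32, None, None, 11]
Rule: A leaf has 0 children.
Per-node child counts:
  node 1: 1 child(ren)
  node 40: 2 child(ren)
  node 26: 2 child(ren)
  node 2: 1 child(ren)
  node 5: 1 child(ren)
  node 11: 0 child(ren)
  node 37: 1 child(ren)
  node 32: 0 child(ren)
  node 47: 0 child(ren)
Matching nodes: [11, 32, 47]
Count of leaf nodes: 3


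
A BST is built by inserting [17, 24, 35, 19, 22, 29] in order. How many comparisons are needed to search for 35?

Search path for 35: 17 -> 24 -> 35
Found: True
Comparisons: 3


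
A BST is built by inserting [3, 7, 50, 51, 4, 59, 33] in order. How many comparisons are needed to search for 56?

Search path for 56: 3 -> 7 -> 50 -> 51 -> 59
Found: False
Comparisons: 5


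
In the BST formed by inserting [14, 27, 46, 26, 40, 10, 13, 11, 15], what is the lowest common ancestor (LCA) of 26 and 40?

Tree insertion order: [14, 27, 46, 26, 40, 10, 13, 11, 15]
Tree (level-order array): [14, 10, 27, None, 13, 26, 46, 11, None, 15, None, 40]
In a BST, the LCA of p=26, q=40 is the first node v on the
root-to-leaf path with p <= v <= q (go left if both < v, right if both > v).
Walk from root:
  at 14: both 26 and 40 > 14, go right
  at 27: 26 <= 27 <= 40, this is the LCA
LCA = 27


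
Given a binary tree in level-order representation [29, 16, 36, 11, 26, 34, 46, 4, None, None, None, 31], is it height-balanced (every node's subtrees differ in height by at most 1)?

Tree (level-order array): [29, 16, 36, 11, 26, 34, 46, 4, None, None, None, 31]
Definition: a tree is height-balanced if, at every node, |h(left) - h(right)| <= 1 (empty subtree has height -1).
Bottom-up per-node check:
  node 4: h_left=-1, h_right=-1, diff=0 [OK], height=0
  node 11: h_left=0, h_right=-1, diff=1 [OK], height=1
  node 26: h_left=-1, h_right=-1, diff=0 [OK], height=0
  node 16: h_left=1, h_right=0, diff=1 [OK], height=2
  node 31: h_left=-1, h_right=-1, diff=0 [OK], height=0
  node 34: h_left=0, h_right=-1, diff=1 [OK], height=1
  node 46: h_left=-1, h_right=-1, diff=0 [OK], height=0
  node 36: h_left=1, h_right=0, diff=1 [OK], height=2
  node 29: h_left=2, h_right=2, diff=0 [OK], height=3
All nodes satisfy the balance condition.
Result: Balanced


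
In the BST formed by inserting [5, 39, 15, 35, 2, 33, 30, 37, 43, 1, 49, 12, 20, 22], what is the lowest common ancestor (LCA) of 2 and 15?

Tree insertion order: [5, 39, 15, 35, 2, 33, 30, 37, 43, 1, 49, 12, 20, 22]
Tree (level-order array): [5, 2, 39, 1, None, 15, 43, None, None, 12, 35, None, 49, None, None, 33, 37, None, None, 30, None, None, None, 20, None, None, 22]
In a BST, the LCA of p=2, q=15 is the first node v on the
root-to-leaf path with p <= v <= q (go left if both < v, right if both > v).
Walk from root:
  at 5: 2 <= 5 <= 15, this is the LCA
LCA = 5


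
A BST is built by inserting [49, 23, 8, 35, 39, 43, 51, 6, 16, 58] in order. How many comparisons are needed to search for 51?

Search path for 51: 49 -> 51
Found: True
Comparisons: 2


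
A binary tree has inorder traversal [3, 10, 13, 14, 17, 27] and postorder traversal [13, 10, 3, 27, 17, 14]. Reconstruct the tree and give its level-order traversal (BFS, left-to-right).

Inorder:   [3, 10, 13, 14, 17, 27]
Postorder: [13, 10, 3, 27, 17, 14]
Algorithm: postorder visits root last, so walk postorder right-to-left;
each value is the root of the current inorder slice — split it at that
value, recurse on the right subtree first, then the left.
Recursive splits:
  root=14; inorder splits into left=[3, 10, 13], right=[17, 27]
  root=17; inorder splits into left=[], right=[27]
  root=27; inorder splits into left=[], right=[]
  root=3; inorder splits into left=[], right=[10, 13]
  root=10; inorder splits into left=[], right=[13]
  root=13; inorder splits into left=[], right=[]
Reconstructed level-order: [14, 3, 17, 10, 27, 13]


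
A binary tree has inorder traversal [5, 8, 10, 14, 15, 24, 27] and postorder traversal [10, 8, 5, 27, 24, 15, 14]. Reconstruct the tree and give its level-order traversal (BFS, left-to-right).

Inorder:   [5, 8, 10, 14, 15, 24, 27]
Postorder: [10, 8, 5, 27, 24, 15, 14]
Algorithm: postorder visits root last, so walk postorder right-to-left;
each value is the root of the current inorder slice — split it at that
value, recurse on the right subtree first, then the left.
Recursive splits:
  root=14; inorder splits into left=[5, 8, 10], right=[15, 24, 27]
  root=15; inorder splits into left=[], right=[24, 27]
  root=24; inorder splits into left=[], right=[27]
  root=27; inorder splits into left=[], right=[]
  root=5; inorder splits into left=[], right=[8, 10]
  root=8; inorder splits into left=[], right=[10]
  root=10; inorder splits into left=[], right=[]
Reconstructed level-order: [14, 5, 15, 8, 24, 10, 27]


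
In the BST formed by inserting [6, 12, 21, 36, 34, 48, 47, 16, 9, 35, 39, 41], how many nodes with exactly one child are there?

Tree built from: [6, 12, 21, 36, 34, 48, 47, 16, 9, 35, 39, 41]
Tree (level-order array): [6, None, 12, 9, 21, None, None, 16, 36, None, None, 34, 48, None, 35, 47, None, None, None, 39, None, None, 41]
Rule: These are nodes with exactly 1 non-null child.
Per-node child counts:
  node 6: 1 child(ren)
  node 12: 2 child(ren)
  node 9: 0 child(ren)
  node 21: 2 child(ren)
  node 16: 0 child(ren)
  node 36: 2 child(ren)
  node 34: 1 child(ren)
  node 35: 0 child(ren)
  node 48: 1 child(ren)
  node 47: 1 child(ren)
  node 39: 1 child(ren)
  node 41: 0 child(ren)
Matching nodes: [6, 34, 48, 47, 39]
Count of nodes with exactly one child: 5


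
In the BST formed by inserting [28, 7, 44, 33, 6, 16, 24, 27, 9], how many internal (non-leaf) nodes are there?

Tree built from: [28, 7, 44, 33, 6, 16, 24, 27, 9]
Tree (level-order array): [28, 7, 44, 6, 16, 33, None, None, None, 9, 24, None, None, None, None, None, 27]
Rule: An internal node has at least one child.
Per-node child counts:
  node 28: 2 child(ren)
  node 7: 2 child(ren)
  node 6: 0 child(ren)
  node 16: 2 child(ren)
  node 9: 0 child(ren)
  node 24: 1 child(ren)
  node 27: 0 child(ren)
  node 44: 1 child(ren)
  node 33: 0 child(ren)
Matching nodes: [28, 7, 16, 24, 44]
Count of internal (non-leaf) nodes: 5


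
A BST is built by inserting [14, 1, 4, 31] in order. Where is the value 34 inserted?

Starting tree (level order): [14, 1, 31, None, 4]
Insertion path: 14 -> 31
Result: insert 34 as right child of 31
Final tree (level order): [14, 1, 31, None, 4, None, 34]


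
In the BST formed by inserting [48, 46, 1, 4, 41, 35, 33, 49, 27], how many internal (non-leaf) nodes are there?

Tree built from: [48, 46, 1, 4, 41, 35, 33, 49, 27]
Tree (level-order array): [48, 46, 49, 1, None, None, None, None, 4, None, 41, 35, None, 33, None, 27]
Rule: An internal node has at least one child.
Per-node child counts:
  node 48: 2 child(ren)
  node 46: 1 child(ren)
  node 1: 1 child(ren)
  node 4: 1 child(ren)
  node 41: 1 child(ren)
  node 35: 1 child(ren)
  node 33: 1 child(ren)
  node 27: 0 child(ren)
  node 49: 0 child(ren)
Matching nodes: [48, 46, 1, 4, 41, 35, 33]
Count of internal (non-leaf) nodes: 7


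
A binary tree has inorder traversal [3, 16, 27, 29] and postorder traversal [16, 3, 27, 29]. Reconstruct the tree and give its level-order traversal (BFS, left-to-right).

Inorder:   [3, 16, 27, 29]
Postorder: [16, 3, 27, 29]
Algorithm: postorder visits root last, so walk postorder right-to-left;
each value is the root of the current inorder slice — split it at that
value, recurse on the right subtree first, then the left.
Recursive splits:
  root=29; inorder splits into left=[3, 16, 27], right=[]
  root=27; inorder splits into left=[3, 16], right=[]
  root=3; inorder splits into left=[], right=[16]
  root=16; inorder splits into left=[], right=[]
Reconstructed level-order: [29, 27, 3, 16]


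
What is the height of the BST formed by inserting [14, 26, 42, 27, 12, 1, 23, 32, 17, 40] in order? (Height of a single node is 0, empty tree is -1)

Insertion order: [14, 26, 42, 27, 12, 1, 23, 32, 17, 40]
Tree (level-order array): [14, 12, 26, 1, None, 23, 42, None, None, 17, None, 27, None, None, None, None, 32, None, 40]
Compute height bottom-up (empty subtree = -1):
  height(1) = 1 + max(-1, -1) = 0
  height(12) = 1 + max(0, -1) = 1
  height(17) = 1 + max(-1, -1) = 0
  height(23) = 1 + max(0, -1) = 1
  height(40) = 1 + max(-1, -1) = 0
  height(32) = 1 + max(-1, 0) = 1
  height(27) = 1 + max(-1, 1) = 2
  height(42) = 1 + max(2, -1) = 3
  height(26) = 1 + max(1, 3) = 4
  height(14) = 1 + max(1, 4) = 5
Height = 5


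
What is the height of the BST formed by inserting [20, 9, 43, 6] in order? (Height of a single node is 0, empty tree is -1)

Insertion order: [20, 9, 43, 6]
Tree (level-order array): [20, 9, 43, 6]
Compute height bottom-up (empty subtree = -1):
  height(6) = 1 + max(-1, -1) = 0
  height(9) = 1 + max(0, -1) = 1
  height(43) = 1 + max(-1, -1) = 0
  height(20) = 1 + max(1, 0) = 2
Height = 2


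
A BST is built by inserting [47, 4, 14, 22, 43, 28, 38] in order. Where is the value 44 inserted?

Starting tree (level order): [47, 4, None, None, 14, None, 22, None, 43, 28, None, None, 38]
Insertion path: 47 -> 4 -> 14 -> 22 -> 43
Result: insert 44 as right child of 43
Final tree (level order): [47, 4, None, None, 14, None, 22, None, 43, 28, 44, None, 38]


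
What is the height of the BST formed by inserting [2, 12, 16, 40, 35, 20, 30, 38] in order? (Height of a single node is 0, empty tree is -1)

Insertion order: [2, 12, 16, 40, 35, 20, 30, 38]
Tree (level-order array): [2, None, 12, None, 16, None, 40, 35, None, 20, 38, None, 30]
Compute height bottom-up (empty subtree = -1):
  height(30) = 1 + max(-1, -1) = 0
  height(20) = 1 + max(-1, 0) = 1
  height(38) = 1 + max(-1, -1) = 0
  height(35) = 1 + max(1, 0) = 2
  height(40) = 1 + max(2, -1) = 3
  height(16) = 1 + max(-1, 3) = 4
  height(12) = 1 + max(-1, 4) = 5
  height(2) = 1 + max(-1, 5) = 6
Height = 6


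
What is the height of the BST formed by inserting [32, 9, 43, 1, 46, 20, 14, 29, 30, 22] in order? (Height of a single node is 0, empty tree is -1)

Insertion order: [32, 9, 43, 1, 46, 20, 14, 29, 30, 22]
Tree (level-order array): [32, 9, 43, 1, 20, None, 46, None, None, 14, 29, None, None, None, None, 22, 30]
Compute height bottom-up (empty subtree = -1):
  height(1) = 1 + max(-1, -1) = 0
  height(14) = 1 + max(-1, -1) = 0
  height(22) = 1 + max(-1, -1) = 0
  height(30) = 1 + max(-1, -1) = 0
  height(29) = 1 + max(0, 0) = 1
  height(20) = 1 + max(0, 1) = 2
  height(9) = 1 + max(0, 2) = 3
  height(46) = 1 + max(-1, -1) = 0
  height(43) = 1 + max(-1, 0) = 1
  height(32) = 1 + max(3, 1) = 4
Height = 4


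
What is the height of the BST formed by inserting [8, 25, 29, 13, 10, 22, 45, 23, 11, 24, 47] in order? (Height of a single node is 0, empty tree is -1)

Insertion order: [8, 25, 29, 13, 10, 22, 45, 23, 11, 24, 47]
Tree (level-order array): [8, None, 25, 13, 29, 10, 22, None, 45, None, 11, None, 23, None, 47, None, None, None, 24]
Compute height bottom-up (empty subtree = -1):
  height(11) = 1 + max(-1, -1) = 0
  height(10) = 1 + max(-1, 0) = 1
  height(24) = 1 + max(-1, -1) = 0
  height(23) = 1 + max(-1, 0) = 1
  height(22) = 1 + max(-1, 1) = 2
  height(13) = 1 + max(1, 2) = 3
  height(47) = 1 + max(-1, -1) = 0
  height(45) = 1 + max(-1, 0) = 1
  height(29) = 1 + max(-1, 1) = 2
  height(25) = 1 + max(3, 2) = 4
  height(8) = 1 + max(-1, 4) = 5
Height = 5


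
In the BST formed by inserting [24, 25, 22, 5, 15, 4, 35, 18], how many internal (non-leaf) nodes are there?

Tree built from: [24, 25, 22, 5, 15, 4, 35, 18]
Tree (level-order array): [24, 22, 25, 5, None, None, 35, 4, 15, None, None, None, None, None, 18]
Rule: An internal node has at least one child.
Per-node child counts:
  node 24: 2 child(ren)
  node 22: 1 child(ren)
  node 5: 2 child(ren)
  node 4: 0 child(ren)
  node 15: 1 child(ren)
  node 18: 0 child(ren)
  node 25: 1 child(ren)
  node 35: 0 child(ren)
Matching nodes: [24, 22, 5, 15, 25]
Count of internal (non-leaf) nodes: 5


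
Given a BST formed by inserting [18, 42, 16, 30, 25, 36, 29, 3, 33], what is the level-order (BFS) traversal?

Tree insertion order: [18, 42, 16, 30, 25, 36, 29, 3, 33]
Tree (level-order array): [18, 16, 42, 3, None, 30, None, None, None, 25, 36, None, 29, 33]
BFS from the root, enqueuing left then right child of each popped node:
  queue [18] -> pop 18, enqueue [16, 42], visited so far: [18]
  queue [16, 42] -> pop 16, enqueue [3], visited so far: [18, 16]
  queue [42, 3] -> pop 42, enqueue [30], visited so far: [18, 16, 42]
  queue [3, 30] -> pop 3, enqueue [none], visited so far: [18, 16, 42, 3]
  queue [30] -> pop 30, enqueue [25, 36], visited so far: [18, 16, 42, 3, 30]
  queue [25, 36] -> pop 25, enqueue [29], visited so far: [18, 16, 42, 3, 30, 25]
  queue [36, 29] -> pop 36, enqueue [33], visited so far: [18, 16, 42, 3, 30, 25, 36]
  queue [29, 33] -> pop 29, enqueue [none], visited so far: [18, 16, 42, 3, 30, 25, 36, 29]
  queue [33] -> pop 33, enqueue [none], visited so far: [18, 16, 42, 3, 30, 25, 36, 29, 33]
Result: [18, 16, 42, 3, 30, 25, 36, 29, 33]


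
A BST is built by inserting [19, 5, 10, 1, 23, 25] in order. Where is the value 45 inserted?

Starting tree (level order): [19, 5, 23, 1, 10, None, 25]
Insertion path: 19 -> 23 -> 25
Result: insert 45 as right child of 25
Final tree (level order): [19, 5, 23, 1, 10, None, 25, None, None, None, None, None, 45]


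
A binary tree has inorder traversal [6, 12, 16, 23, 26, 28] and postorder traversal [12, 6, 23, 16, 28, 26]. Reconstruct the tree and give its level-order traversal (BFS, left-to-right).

Inorder:   [6, 12, 16, 23, 26, 28]
Postorder: [12, 6, 23, 16, 28, 26]
Algorithm: postorder visits root last, so walk postorder right-to-left;
each value is the root of the current inorder slice — split it at that
value, recurse on the right subtree first, then the left.
Recursive splits:
  root=26; inorder splits into left=[6, 12, 16, 23], right=[28]
  root=28; inorder splits into left=[], right=[]
  root=16; inorder splits into left=[6, 12], right=[23]
  root=23; inorder splits into left=[], right=[]
  root=6; inorder splits into left=[], right=[12]
  root=12; inorder splits into left=[], right=[]
Reconstructed level-order: [26, 16, 28, 6, 23, 12]


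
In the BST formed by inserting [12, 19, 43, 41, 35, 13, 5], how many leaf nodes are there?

Tree built from: [12, 19, 43, 41, 35, 13, 5]
Tree (level-order array): [12, 5, 19, None, None, 13, 43, None, None, 41, None, 35]
Rule: A leaf has 0 children.
Per-node child counts:
  node 12: 2 child(ren)
  node 5: 0 child(ren)
  node 19: 2 child(ren)
  node 13: 0 child(ren)
  node 43: 1 child(ren)
  node 41: 1 child(ren)
  node 35: 0 child(ren)
Matching nodes: [5, 13, 35]
Count of leaf nodes: 3


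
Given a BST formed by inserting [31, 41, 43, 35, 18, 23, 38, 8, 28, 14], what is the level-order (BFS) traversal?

Tree insertion order: [31, 41, 43, 35, 18, 23, 38, 8, 28, 14]
Tree (level-order array): [31, 18, 41, 8, 23, 35, 43, None, 14, None, 28, None, 38]
BFS from the root, enqueuing left then right child of each popped node:
  queue [31] -> pop 31, enqueue [18, 41], visited so far: [31]
  queue [18, 41] -> pop 18, enqueue [8, 23], visited so far: [31, 18]
  queue [41, 8, 23] -> pop 41, enqueue [35, 43], visited so far: [31, 18, 41]
  queue [8, 23, 35, 43] -> pop 8, enqueue [14], visited so far: [31, 18, 41, 8]
  queue [23, 35, 43, 14] -> pop 23, enqueue [28], visited so far: [31, 18, 41, 8, 23]
  queue [35, 43, 14, 28] -> pop 35, enqueue [38], visited so far: [31, 18, 41, 8, 23, 35]
  queue [43, 14, 28, 38] -> pop 43, enqueue [none], visited so far: [31, 18, 41, 8, 23, 35, 43]
  queue [14, 28, 38] -> pop 14, enqueue [none], visited so far: [31, 18, 41, 8, 23, 35, 43, 14]
  queue [28, 38] -> pop 28, enqueue [none], visited so far: [31, 18, 41, 8, 23, 35, 43, 14, 28]
  queue [38] -> pop 38, enqueue [none], visited so far: [31, 18, 41, 8, 23, 35, 43, 14, 28, 38]
Result: [31, 18, 41, 8, 23, 35, 43, 14, 28, 38]


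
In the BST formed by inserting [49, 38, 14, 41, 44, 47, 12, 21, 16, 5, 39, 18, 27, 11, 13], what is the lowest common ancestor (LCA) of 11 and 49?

Tree insertion order: [49, 38, 14, 41, 44, 47, 12, 21, 16, 5, 39, 18, 27, 11, 13]
Tree (level-order array): [49, 38, None, 14, 41, 12, 21, 39, 44, 5, 13, 16, 27, None, None, None, 47, None, 11, None, None, None, 18]
In a BST, the LCA of p=11, q=49 is the first node v on the
root-to-leaf path with p <= v <= q (go left if both < v, right if both > v).
Walk from root:
  at 49: 11 <= 49 <= 49, this is the LCA
LCA = 49


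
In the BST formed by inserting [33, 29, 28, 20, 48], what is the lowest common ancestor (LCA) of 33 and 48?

Tree insertion order: [33, 29, 28, 20, 48]
Tree (level-order array): [33, 29, 48, 28, None, None, None, 20]
In a BST, the LCA of p=33, q=48 is the first node v on the
root-to-leaf path with p <= v <= q (go left if both < v, right if both > v).
Walk from root:
  at 33: 33 <= 33 <= 48, this is the LCA
LCA = 33


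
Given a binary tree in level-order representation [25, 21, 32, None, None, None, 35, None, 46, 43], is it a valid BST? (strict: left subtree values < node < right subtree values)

Level-order array: [25, 21, 32, None, None, None, 35, None, 46, 43]
Validate using subtree bounds (lo, hi): at each node, require lo < value < hi,
then recurse left with hi=value and right with lo=value.
Preorder trace (stopping at first violation):
  at node 25 with bounds (-inf, +inf): OK
  at node 21 with bounds (-inf, 25): OK
  at node 32 with bounds (25, +inf): OK
  at node 35 with bounds (32, +inf): OK
  at node 46 with bounds (35, +inf): OK
  at node 43 with bounds (35, 46): OK
No violation found at any node.
Result: Valid BST


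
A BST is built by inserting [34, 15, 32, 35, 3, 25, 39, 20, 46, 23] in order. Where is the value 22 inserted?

Starting tree (level order): [34, 15, 35, 3, 32, None, 39, None, None, 25, None, None, 46, 20, None, None, None, None, 23]
Insertion path: 34 -> 15 -> 32 -> 25 -> 20 -> 23
Result: insert 22 as left child of 23
Final tree (level order): [34, 15, 35, 3, 32, None, 39, None, None, 25, None, None, 46, 20, None, None, None, None, 23, 22]


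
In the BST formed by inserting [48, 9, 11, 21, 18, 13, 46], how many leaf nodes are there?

Tree built from: [48, 9, 11, 21, 18, 13, 46]
Tree (level-order array): [48, 9, None, None, 11, None, 21, 18, 46, 13]
Rule: A leaf has 0 children.
Per-node child counts:
  node 48: 1 child(ren)
  node 9: 1 child(ren)
  node 11: 1 child(ren)
  node 21: 2 child(ren)
  node 18: 1 child(ren)
  node 13: 0 child(ren)
  node 46: 0 child(ren)
Matching nodes: [13, 46]
Count of leaf nodes: 2


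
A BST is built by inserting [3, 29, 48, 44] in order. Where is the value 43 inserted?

Starting tree (level order): [3, None, 29, None, 48, 44]
Insertion path: 3 -> 29 -> 48 -> 44
Result: insert 43 as left child of 44
Final tree (level order): [3, None, 29, None, 48, 44, None, 43]


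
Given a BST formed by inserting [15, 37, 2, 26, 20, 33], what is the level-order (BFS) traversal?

Tree insertion order: [15, 37, 2, 26, 20, 33]
Tree (level-order array): [15, 2, 37, None, None, 26, None, 20, 33]
BFS from the root, enqueuing left then right child of each popped node:
  queue [15] -> pop 15, enqueue [2, 37], visited so far: [15]
  queue [2, 37] -> pop 2, enqueue [none], visited so far: [15, 2]
  queue [37] -> pop 37, enqueue [26], visited so far: [15, 2, 37]
  queue [26] -> pop 26, enqueue [20, 33], visited so far: [15, 2, 37, 26]
  queue [20, 33] -> pop 20, enqueue [none], visited so far: [15, 2, 37, 26, 20]
  queue [33] -> pop 33, enqueue [none], visited so far: [15, 2, 37, 26, 20, 33]
Result: [15, 2, 37, 26, 20, 33]


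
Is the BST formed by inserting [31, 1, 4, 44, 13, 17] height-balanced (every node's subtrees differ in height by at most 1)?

Tree (level-order array): [31, 1, 44, None, 4, None, None, None, 13, None, 17]
Definition: a tree is height-balanced if, at every node, |h(left) - h(right)| <= 1 (empty subtree has height -1).
Bottom-up per-node check:
  node 17: h_left=-1, h_right=-1, diff=0 [OK], height=0
  node 13: h_left=-1, h_right=0, diff=1 [OK], height=1
  node 4: h_left=-1, h_right=1, diff=2 [FAIL (|-1-1|=2 > 1)], height=2
  node 1: h_left=-1, h_right=2, diff=3 [FAIL (|-1-2|=3 > 1)], height=3
  node 44: h_left=-1, h_right=-1, diff=0 [OK], height=0
  node 31: h_left=3, h_right=0, diff=3 [FAIL (|3-0|=3 > 1)], height=4
Node 4 violates the condition: |-1 - 1| = 2 > 1.
Result: Not balanced


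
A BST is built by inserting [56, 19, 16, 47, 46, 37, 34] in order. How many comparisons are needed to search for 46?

Search path for 46: 56 -> 19 -> 47 -> 46
Found: True
Comparisons: 4


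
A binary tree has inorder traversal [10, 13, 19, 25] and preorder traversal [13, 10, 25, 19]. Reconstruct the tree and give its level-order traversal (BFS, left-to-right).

Inorder:  [10, 13, 19, 25]
Preorder: [13, 10, 25, 19]
Algorithm: preorder visits root first, so consume preorder in order;
for each root, split the current inorder slice at that value into
left-subtree inorder and right-subtree inorder, then recurse.
Recursive splits:
  root=13; inorder splits into left=[10], right=[19, 25]
  root=10; inorder splits into left=[], right=[]
  root=25; inorder splits into left=[19], right=[]
  root=19; inorder splits into left=[], right=[]
Reconstructed level-order: [13, 10, 25, 19]
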